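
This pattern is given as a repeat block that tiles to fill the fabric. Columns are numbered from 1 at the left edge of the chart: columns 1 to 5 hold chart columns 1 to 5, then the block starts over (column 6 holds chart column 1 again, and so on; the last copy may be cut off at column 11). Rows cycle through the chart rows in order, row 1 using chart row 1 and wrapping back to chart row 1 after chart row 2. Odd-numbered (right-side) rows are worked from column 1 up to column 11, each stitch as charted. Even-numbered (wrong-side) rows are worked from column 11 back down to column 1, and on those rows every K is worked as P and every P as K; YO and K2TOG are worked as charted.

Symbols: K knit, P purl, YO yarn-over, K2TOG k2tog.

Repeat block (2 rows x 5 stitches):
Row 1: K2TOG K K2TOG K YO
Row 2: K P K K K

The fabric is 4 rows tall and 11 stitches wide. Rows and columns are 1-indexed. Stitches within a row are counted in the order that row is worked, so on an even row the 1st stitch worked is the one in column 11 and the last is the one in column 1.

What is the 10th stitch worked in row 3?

For row 3: chart row = ((3-1) mod 2) + 1 = 1; this is a RS (odd) row.
Chart row 1 tiled across columns 1-11: K2TOG K K2TOG K YO K2TOG K K2TOG K YO K2TOG
RS row: no reversal, no swap; stitch n worked = column n.
The 10th stitch worked is YO.

Result:
YO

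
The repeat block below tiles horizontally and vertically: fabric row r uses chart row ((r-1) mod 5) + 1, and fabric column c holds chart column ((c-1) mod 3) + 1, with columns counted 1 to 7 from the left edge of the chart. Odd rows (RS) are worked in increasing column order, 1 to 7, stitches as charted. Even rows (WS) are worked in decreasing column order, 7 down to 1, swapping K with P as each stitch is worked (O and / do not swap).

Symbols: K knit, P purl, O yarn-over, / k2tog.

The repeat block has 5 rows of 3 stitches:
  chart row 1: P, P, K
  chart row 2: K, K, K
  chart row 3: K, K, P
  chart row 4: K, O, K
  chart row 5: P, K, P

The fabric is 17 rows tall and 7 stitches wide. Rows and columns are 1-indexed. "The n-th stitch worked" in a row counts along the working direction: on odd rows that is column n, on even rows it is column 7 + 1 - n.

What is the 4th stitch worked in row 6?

Row 6: (6-1) mod 5 = 0, so use chart row 1. Even row -> WS.
Chart row 1 tiled across columns 1-7: P P K P P K P
Wrong side: read the tiled row from column 7 down to 1 and exchange K with P (leave O, /).
Row 6 as worked: K P K K P K K
Stitch 4 in working order -> K

== STITCH ==
K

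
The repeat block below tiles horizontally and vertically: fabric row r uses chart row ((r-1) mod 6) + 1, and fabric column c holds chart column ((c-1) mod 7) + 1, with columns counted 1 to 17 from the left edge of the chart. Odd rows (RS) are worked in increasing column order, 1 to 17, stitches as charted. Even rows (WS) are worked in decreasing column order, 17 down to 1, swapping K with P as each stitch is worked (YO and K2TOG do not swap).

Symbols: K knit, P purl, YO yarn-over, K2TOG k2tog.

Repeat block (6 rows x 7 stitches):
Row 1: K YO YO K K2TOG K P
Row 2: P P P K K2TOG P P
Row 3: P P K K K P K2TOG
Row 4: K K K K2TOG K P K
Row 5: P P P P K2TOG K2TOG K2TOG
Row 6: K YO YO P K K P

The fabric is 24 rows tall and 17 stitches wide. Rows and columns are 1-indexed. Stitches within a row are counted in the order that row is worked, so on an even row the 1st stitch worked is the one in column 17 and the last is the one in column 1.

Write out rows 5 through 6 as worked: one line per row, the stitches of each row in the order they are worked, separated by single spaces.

Rows as worked:
P P P P K2TOG K2TOG K2TOG P P P P K2TOG K2TOG K2TOG P P P
YO YO P K P P K YO YO P K P P K YO YO P

Derivation:
Row 5: chart row 5, RS - tile across columns 1-17 and work as-is.
Row 6: chart row 6, WS - tiled (columns 1-17): K YO YO P K K P K YO YO P K K P K YO YO; work from column 17 back to 1 with K<->P swapped.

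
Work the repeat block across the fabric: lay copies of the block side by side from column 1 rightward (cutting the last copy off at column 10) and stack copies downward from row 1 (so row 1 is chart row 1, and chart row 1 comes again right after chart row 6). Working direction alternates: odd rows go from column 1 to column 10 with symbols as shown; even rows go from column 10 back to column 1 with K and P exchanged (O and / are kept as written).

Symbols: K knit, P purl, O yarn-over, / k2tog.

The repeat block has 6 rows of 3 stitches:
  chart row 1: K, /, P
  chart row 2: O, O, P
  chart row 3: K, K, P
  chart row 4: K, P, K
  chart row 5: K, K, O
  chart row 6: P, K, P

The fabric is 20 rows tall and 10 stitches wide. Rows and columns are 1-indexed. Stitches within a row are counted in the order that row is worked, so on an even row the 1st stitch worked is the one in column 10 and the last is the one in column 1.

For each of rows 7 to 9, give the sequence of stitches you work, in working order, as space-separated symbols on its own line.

== ROWS AS WORKED ==
K / P K / P K / P K
O K O O K O O K O O
K K P K K P K K P K

Derivation:
Row 7: chart row 1, RS - tile across columns 1-10 and work as-is.
Row 8: chart row 2, WS - tiled (columns 1-10): O O P O O P O O P O; work from column 10 back to 1 with K<->P swapped.
Row 9: chart row 3, RS - tile across columns 1-10 and work as-is.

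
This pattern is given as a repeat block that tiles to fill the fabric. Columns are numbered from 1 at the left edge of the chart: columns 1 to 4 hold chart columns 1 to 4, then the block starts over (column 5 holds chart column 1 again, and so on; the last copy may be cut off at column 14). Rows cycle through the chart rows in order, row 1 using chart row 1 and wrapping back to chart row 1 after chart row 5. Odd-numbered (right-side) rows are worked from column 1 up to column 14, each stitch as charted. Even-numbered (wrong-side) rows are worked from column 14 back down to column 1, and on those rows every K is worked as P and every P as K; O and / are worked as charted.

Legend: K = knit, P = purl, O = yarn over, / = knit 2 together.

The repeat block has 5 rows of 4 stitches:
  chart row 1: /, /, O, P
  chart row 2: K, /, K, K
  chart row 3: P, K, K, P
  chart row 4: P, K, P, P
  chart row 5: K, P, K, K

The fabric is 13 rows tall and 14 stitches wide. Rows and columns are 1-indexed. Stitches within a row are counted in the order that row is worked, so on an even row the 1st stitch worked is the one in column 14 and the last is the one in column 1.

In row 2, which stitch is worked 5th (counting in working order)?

Row 2: (2-1) mod 5 = 1, so use chart row 2. Even row -> WS.
Chart row 2 tiled across columns 1-14: K / K K K / K K K / K K K /
WS row: flip the tiled sequence (start at column 14) and apply K<->P; O and / stay.
Row 2 as worked: / P P P / P P P / P P P / P
The 5th stitch worked is /.

Stitch:
/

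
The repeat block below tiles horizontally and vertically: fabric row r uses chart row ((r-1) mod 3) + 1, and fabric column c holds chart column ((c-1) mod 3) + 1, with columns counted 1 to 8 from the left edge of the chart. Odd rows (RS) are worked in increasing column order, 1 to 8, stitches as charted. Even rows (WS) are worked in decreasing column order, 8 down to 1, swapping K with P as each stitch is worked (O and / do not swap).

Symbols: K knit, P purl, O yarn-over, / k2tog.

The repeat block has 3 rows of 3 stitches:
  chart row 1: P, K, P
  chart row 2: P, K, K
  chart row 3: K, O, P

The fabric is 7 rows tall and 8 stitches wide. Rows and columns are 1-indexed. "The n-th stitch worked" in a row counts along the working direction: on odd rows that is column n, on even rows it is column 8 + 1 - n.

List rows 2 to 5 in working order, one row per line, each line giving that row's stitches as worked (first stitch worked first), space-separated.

Row 2: chart row 2, WS - tiled (columns 1-8): P K K P K K P K; work from column 8 back to 1 with K<->P swapped.
Row 3: chart row 3, RS - tile across columns 1-8 and work as-is.
Row 4: chart row 1, WS - tiled (columns 1-8): P K P P K P P K; work from column 8 back to 1 with K<->P swapped.
Row 5: chart row 2, RS - tile across columns 1-8 and work as-is.

== ROWS AS WORKED ==
P K P P K P P K
K O P K O P K O
P K K P K K P K
P K K P K K P K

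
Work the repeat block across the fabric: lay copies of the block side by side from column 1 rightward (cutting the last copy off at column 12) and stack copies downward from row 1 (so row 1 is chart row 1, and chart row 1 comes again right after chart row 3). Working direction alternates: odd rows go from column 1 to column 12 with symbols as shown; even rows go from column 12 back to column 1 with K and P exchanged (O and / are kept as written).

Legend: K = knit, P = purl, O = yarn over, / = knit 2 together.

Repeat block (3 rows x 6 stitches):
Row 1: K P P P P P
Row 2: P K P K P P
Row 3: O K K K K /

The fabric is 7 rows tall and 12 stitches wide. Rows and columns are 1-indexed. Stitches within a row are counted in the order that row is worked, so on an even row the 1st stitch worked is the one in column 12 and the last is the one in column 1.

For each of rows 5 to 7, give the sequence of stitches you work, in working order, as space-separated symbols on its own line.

Row 5: chart row 2, RS - tile across columns 1-12 and work as-is.
Row 6: chart row 3, WS - tiled (columns 1-12): O K K K K / O K K K K /; work from column 12 back to 1 with K<->P swapped.
Row 7: chart row 1, RS - tile across columns 1-12 and work as-is.

== ROWS AS WORKED ==
P K P K P P P K P K P P
/ P P P P O / P P P P O
K P P P P P K P P P P P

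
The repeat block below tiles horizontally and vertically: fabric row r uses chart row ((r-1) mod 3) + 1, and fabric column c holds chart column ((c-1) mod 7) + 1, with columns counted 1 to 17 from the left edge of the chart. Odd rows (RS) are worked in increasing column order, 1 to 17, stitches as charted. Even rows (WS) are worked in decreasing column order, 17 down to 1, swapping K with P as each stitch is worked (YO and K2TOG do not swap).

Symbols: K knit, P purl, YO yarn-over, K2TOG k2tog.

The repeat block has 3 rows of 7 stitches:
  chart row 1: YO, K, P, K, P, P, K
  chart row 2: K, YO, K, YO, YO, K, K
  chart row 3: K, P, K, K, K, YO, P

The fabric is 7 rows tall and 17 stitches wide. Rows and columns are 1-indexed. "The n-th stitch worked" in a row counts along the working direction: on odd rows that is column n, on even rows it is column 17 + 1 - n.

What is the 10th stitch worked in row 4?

Result:
YO

Derivation:
Row 4 uses chart row ((4-1) mod 3)+1 = 1. Row 4 is even, so WS.
Chart row 1 tiled across columns 1-17: YO K P K P P K YO K P K P P K YO K P
WS: work from column 17 back to column 1 (reverse the tiled row), swapping K<->P (YO and K2TOG unchanged).
Row 4 as worked: K P YO P K K P K P YO P K K P K P YO
The 10th stitch worked is YO.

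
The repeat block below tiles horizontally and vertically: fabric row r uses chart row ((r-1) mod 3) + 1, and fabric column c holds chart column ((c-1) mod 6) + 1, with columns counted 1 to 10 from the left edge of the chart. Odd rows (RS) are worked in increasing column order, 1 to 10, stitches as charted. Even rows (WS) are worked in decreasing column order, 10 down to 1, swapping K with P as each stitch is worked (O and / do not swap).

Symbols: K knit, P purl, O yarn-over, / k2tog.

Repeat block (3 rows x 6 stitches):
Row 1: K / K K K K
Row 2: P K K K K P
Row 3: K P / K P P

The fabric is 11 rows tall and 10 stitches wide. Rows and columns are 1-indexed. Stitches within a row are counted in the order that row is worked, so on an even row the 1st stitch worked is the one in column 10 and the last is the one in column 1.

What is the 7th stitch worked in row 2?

Row 2 uses chart row ((2-1) mod 3)+1 = 2. Row 2 is even, so WS.
Chart row 2 tiled across columns 1-10: P K K K K P P K K K
WS row: flip the tiled sequence (start at column 10) and apply K<->P; O and / stay.
Row 2 as worked: P P P K K P P P P K
Stitch 7 in working order -> P

Stitch:
P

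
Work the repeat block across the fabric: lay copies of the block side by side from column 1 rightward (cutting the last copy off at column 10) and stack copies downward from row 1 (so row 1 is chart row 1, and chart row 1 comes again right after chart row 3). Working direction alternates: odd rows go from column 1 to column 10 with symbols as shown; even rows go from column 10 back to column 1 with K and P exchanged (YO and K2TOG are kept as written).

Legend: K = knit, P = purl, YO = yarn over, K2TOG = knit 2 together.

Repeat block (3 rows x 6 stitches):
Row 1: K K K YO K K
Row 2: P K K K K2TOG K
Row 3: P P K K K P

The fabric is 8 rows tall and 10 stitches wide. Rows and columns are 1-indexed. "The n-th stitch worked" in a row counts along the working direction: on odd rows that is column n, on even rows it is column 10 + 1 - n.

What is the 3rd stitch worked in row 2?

Result:
P

Derivation:
Row 2 uses chart row ((2-1) mod 3)+1 = 2. Row 2 is even, so WS.
Chart row 2 tiled across columns 1-10: P K K K K2TOG K P K K K
WS row: flip the tiled sequence (start at column 10) and apply K<->P; YO and K2TOG stay.
Row 2 as worked: P P P K P K2TOG P P P K
Stitch 3 in working order -> P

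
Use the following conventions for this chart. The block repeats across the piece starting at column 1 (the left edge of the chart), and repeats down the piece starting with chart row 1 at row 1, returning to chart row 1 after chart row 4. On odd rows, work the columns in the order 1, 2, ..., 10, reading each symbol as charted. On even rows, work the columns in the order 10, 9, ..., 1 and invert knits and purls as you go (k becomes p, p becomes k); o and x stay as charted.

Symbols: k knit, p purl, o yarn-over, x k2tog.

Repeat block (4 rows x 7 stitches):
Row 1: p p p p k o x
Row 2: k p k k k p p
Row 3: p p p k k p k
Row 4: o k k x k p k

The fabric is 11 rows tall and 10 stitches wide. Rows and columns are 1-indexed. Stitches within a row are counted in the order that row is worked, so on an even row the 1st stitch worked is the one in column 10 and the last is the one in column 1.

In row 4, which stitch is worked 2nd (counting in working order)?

For row 4: chart row = ((4-1) mod 4) + 1 = 4; this is a WS (even) row.
Chart row 4 tiled across columns 1-10: o k k x k p k o k k
WS row: flip the tiled sequence (start at column 10) and apply k<->p; o and x stay.
Row 4 as worked: p p o p k p x p p o
Stitch 2 in working order -> p

Result:
p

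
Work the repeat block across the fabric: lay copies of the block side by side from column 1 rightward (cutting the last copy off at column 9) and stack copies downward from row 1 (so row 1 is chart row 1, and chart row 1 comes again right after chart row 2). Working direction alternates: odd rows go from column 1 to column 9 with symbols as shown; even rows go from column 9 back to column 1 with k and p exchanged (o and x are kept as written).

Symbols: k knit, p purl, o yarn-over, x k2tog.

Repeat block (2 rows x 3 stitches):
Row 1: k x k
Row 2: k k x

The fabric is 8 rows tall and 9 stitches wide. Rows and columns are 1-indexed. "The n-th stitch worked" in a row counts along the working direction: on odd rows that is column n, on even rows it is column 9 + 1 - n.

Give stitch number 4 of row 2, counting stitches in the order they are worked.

Stitch:
x

Derivation:
Row 2: (2-1) mod 2 = 1, so use chart row 2. Even row -> WS.
Chart row 2 tiled across columns 1-9: k k x k k x k k x
WS row: flip the tiled sequence (start at column 9) and apply k<->p; o and x stay.
Row 2 as worked: x p p x p p x p p
Stitch 4 in working order -> x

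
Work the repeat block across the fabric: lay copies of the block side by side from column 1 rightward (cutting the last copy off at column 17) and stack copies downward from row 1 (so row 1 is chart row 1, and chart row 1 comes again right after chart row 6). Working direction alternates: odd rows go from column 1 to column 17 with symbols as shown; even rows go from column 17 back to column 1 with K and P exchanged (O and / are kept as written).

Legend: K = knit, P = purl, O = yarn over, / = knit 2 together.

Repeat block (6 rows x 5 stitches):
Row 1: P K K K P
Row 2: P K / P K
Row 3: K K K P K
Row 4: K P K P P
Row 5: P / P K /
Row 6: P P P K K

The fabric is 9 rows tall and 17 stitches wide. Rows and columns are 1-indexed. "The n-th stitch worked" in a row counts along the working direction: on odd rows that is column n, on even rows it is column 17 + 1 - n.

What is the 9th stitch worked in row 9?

Result:
P

Derivation:
For row 9: chart row = ((9-1) mod 6) + 1 = 3; this is a RS (odd) row.
Chart row 3 tiled across columns 1-17: K K K P K K K K P K K K K P K K K
RS row: no reversal, no swap; stitch n worked = column n.
Counting 9 along the worked row gives P.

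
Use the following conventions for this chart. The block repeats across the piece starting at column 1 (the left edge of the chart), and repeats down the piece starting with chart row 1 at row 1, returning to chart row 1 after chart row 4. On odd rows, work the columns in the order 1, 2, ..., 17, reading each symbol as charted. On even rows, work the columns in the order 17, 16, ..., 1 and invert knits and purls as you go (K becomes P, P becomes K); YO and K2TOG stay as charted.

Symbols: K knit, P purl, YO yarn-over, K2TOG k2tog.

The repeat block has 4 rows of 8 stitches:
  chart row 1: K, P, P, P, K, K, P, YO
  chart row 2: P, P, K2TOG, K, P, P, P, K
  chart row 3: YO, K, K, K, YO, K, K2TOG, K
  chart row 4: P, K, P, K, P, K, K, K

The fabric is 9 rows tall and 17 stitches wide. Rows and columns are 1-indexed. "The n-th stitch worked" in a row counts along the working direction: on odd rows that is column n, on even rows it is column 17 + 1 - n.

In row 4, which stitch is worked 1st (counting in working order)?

Row 4: (4-1) mod 4 = 3, so use chart row 4. Even row -> WS.
Chart row 4 tiled across columns 1-17: P K P K P K K K P K P K P K K K P
WS row: flip the tiled sequence (start at column 17) and apply K<->P; YO and K2TOG stay.
Row 4 as worked: K P P P K P K P K P P P K P K P K
Stitch 1 in working order -> K

Stitch:
K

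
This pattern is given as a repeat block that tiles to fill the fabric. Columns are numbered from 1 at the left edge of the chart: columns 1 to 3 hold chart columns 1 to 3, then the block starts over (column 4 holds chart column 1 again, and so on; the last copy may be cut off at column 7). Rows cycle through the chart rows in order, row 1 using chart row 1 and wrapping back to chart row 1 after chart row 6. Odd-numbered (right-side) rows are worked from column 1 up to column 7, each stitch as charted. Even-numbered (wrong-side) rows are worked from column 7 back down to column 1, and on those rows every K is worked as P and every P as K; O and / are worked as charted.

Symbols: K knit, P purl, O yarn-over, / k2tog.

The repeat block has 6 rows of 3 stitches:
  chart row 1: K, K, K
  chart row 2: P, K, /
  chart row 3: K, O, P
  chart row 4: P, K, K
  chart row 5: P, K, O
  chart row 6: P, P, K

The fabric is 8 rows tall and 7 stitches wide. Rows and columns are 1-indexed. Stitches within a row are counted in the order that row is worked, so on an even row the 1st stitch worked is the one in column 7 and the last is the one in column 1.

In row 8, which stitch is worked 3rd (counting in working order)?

Result:
P

Derivation:
For row 8: chart row = ((8-1) mod 6) + 1 = 2; this is a WS (even) row.
Chart row 2 tiled across columns 1-7: P K / P K / P
Wrong side: read the tiled row from column 7 down to 1 and exchange K with P (leave O, /).
Row 8 as worked: K / P K / P K
Counting 3 along the worked row gives P.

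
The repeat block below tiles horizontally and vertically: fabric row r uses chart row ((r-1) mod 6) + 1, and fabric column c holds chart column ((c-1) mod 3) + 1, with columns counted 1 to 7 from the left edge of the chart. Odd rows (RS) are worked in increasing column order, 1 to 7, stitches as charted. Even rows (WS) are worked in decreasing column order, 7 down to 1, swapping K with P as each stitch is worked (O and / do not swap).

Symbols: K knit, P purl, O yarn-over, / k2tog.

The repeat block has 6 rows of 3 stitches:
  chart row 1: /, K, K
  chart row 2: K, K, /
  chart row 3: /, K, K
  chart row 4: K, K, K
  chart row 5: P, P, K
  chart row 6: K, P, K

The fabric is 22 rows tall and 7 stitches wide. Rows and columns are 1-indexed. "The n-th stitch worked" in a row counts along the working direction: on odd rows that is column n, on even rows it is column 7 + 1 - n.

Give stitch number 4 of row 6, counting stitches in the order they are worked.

For row 6: chart row = ((6-1) mod 6) + 1 = 6; this is a WS (even) row.
Chart row 6 tiled across columns 1-7: K P K K P K K
WS: work from column 7 back to column 1 (reverse the tiled row), swapping K<->P (O and / unchanged).
Row 6 as worked: P P K P P K P
The 4th stitch worked is P.

== STITCH ==
P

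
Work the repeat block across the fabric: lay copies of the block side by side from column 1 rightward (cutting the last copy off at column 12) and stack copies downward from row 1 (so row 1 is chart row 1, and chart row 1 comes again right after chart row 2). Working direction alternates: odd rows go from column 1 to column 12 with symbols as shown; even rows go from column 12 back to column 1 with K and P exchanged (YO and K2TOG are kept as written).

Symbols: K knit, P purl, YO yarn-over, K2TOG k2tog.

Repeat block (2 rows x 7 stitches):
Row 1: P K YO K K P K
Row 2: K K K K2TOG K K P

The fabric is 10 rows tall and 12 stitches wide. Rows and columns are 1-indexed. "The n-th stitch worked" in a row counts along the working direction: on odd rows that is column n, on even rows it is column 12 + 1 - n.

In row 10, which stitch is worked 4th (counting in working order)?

Row 10: (10-1) mod 2 = 1, so use chart row 2. Even row -> WS.
Chart row 2 tiled across columns 1-12: K K K K2TOG K K P K K K K2TOG K
WS: work from column 12 back to column 1 (reverse the tiled row), swapping K<->P (YO and K2TOG unchanged).
Row 10 as worked: P K2TOG P P P K P P K2TOG P P P
The 4th stitch worked is P.

Result:
P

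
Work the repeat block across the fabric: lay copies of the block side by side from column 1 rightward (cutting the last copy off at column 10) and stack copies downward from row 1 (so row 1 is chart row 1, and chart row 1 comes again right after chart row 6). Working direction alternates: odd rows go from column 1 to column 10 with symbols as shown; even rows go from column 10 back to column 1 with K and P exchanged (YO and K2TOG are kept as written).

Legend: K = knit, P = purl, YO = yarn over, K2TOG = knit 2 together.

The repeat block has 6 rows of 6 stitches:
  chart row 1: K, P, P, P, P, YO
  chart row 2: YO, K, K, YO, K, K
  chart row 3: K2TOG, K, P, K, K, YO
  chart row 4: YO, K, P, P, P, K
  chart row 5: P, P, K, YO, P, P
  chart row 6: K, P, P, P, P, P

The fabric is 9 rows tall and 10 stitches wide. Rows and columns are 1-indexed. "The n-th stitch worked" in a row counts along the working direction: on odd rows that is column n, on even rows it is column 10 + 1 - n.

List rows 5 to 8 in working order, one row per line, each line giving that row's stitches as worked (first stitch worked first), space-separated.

Row 5: chart row 5, RS - tile across columns 1-10 and work as-is.
Row 6: chart row 6, WS - tiled (columns 1-10): K P P P P P K P P P; work from column 10 back to 1 with K<->P swapped.
Row 7: chart row 1, RS - tile across columns 1-10 and work as-is.
Row 8: chart row 2, WS - tiled (columns 1-10): YO K K YO K K YO K K YO; work from column 10 back to 1 with K<->P swapped.

Result:
P P K YO P P P P K YO
K K K P K K K K K P
K P P P P YO K P P P
YO P P YO P P YO P P YO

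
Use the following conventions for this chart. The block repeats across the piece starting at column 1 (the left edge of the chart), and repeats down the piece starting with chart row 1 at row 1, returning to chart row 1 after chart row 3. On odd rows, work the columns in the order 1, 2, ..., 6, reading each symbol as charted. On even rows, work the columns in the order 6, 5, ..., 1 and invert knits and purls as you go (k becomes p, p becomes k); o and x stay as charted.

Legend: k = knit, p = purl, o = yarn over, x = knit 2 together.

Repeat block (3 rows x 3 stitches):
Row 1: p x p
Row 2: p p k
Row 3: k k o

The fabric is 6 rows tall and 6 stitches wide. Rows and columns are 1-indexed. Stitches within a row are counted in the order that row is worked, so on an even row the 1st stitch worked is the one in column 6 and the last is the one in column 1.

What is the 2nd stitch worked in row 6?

Stitch:
p

Derivation:
For row 6: chart row = ((6-1) mod 3) + 1 = 3; this is a WS (even) row.
Chart row 3 tiled across columns 1-6: k k o k k o
WS row: flip the tiled sequence (start at column 6) and apply k<->p; o and x stay.
Row 6 as worked: o p p o p p
Counting 2 along the worked row gives p.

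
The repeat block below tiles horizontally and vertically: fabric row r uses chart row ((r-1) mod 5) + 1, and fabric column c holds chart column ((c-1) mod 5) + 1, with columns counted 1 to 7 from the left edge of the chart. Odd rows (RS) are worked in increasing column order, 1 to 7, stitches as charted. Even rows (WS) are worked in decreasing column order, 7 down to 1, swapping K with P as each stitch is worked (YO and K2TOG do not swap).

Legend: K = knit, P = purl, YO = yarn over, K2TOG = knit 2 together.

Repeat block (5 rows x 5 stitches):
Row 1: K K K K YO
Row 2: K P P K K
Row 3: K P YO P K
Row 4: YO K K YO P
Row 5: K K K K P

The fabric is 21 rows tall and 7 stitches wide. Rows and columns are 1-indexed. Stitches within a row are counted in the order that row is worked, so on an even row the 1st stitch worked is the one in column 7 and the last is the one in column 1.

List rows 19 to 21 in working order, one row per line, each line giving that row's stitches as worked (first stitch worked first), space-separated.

Row 19: chart row 4, RS - tile across columns 1-7 and work as-is.
Row 20: chart row 5, WS - tiled (columns 1-7): K K K K P K K; work from column 7 back to 1 with K<->P swapped.
Row 21: chart row 1, RS - tile across columns 1-7 and work as-is.

Rows as worked:
YO K K YO P YO K
P P K P P P P
K K K K YO K K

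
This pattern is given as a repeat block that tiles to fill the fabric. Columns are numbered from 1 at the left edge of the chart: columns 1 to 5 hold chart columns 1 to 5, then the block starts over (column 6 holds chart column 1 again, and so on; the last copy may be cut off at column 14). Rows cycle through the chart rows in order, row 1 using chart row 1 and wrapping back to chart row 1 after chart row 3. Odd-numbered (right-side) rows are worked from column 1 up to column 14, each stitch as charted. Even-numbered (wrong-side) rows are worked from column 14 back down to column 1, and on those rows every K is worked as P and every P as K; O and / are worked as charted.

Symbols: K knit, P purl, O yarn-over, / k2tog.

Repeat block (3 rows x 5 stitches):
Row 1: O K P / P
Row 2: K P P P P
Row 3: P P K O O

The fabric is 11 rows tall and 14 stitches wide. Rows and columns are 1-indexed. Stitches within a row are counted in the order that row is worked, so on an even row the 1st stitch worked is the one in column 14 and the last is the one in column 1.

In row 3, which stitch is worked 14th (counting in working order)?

== STITCH ==
O

Derivation:
Row 3 uses chart row ((3-1) mod 3)+1 = 3. Row 3 is odd, so RS.
Chart row 3 tiled across columns 1-14: P P K O O P P K O O P P K O
RS: work column 1 to column 14, symbols as charted — the tiled row is the row as worked.
Counting 14 along the worked row gives O.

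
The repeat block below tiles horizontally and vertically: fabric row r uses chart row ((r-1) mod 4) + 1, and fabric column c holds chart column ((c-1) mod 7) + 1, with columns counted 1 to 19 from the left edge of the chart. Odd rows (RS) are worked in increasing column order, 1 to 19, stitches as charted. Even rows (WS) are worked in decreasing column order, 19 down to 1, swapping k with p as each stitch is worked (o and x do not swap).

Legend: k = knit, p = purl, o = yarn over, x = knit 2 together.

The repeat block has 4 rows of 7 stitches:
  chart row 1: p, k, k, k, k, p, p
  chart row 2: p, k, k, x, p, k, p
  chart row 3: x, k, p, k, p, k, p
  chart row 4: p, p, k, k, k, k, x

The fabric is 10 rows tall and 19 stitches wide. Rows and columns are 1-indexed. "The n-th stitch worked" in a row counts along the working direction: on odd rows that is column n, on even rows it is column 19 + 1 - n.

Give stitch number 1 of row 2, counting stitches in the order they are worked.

== STITCH ==
k

Derivation:
Row 2: (2-1) mod 4 = 1, so use chart row 2. Even row -> WS.
Chart row 2 tiled across columns 1-19: p k k x p k p p k k x p k p p k k x p
Wrong side: read the tiled row from column 19 down to 1 and exchange k with p (leave o, x).
Row 2 as worked: k x p p k k p k x p p k k p k x p p k
Stitch 1 in working order -> k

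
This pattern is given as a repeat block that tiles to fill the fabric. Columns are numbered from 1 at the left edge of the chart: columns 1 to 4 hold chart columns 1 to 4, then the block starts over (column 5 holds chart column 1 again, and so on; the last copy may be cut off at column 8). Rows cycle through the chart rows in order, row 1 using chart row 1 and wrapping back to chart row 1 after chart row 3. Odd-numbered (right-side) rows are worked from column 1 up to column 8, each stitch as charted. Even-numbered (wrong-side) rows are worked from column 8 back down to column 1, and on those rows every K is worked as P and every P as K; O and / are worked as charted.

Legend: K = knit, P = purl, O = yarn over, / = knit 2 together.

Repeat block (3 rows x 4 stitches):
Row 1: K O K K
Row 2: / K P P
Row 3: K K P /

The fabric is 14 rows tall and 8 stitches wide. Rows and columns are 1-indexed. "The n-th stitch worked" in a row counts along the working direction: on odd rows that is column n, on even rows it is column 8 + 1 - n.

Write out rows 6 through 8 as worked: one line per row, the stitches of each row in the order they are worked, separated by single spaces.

Rows as worked:
/ K P P / K P P
K O K K K O K K
K K P / K K P /

Derivation:
Row 6: chart row 3, WS - tiled (columns 1-8): K K P / K K P /; work from column 8 back to 1 with K<->P swapped.
Row 7: chart row 1, RS - tile across columns 1-8 and work as-is.
Row 8: chart row 2, WS - tiled (columns 1-8): / K P P / K P P; work from column 8 back to 1 with K<->P swapped.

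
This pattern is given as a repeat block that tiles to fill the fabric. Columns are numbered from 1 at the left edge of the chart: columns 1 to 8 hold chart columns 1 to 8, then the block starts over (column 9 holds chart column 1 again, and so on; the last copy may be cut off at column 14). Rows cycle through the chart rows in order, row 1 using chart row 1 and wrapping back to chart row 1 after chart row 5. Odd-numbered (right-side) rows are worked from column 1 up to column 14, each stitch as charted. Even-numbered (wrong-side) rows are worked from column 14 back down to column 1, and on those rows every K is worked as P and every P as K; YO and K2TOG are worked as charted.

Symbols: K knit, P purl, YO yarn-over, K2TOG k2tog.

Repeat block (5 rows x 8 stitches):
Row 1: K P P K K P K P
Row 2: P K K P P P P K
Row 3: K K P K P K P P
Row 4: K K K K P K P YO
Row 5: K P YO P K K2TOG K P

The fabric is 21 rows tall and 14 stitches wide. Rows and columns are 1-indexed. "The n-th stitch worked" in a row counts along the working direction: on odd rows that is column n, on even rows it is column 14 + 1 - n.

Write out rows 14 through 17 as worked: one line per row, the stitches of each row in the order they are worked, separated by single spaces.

Rows as worked:
P K P P P P YO K P K P P P P
K P YO P K K2TOG K P K P YO P K K2TOG
K P P K K P K P K P P K K P
P K K P P P P K P K K P P P

Derivation:
Row 14: chart row 4, WS - tiled (columns 1-14): K K K K P K P YO K K K K P K; work from column 14 back to 1 with K<->P swapped.
Row 15: chart row 5, RS - tile across columns 1-14 and work as-is.
Row 16: chart row 1, WS - tiled (columns 1-14): K P P K K P K P K P P K K P; work from column 14 back to 1 with K<->P swapped.
Row 17: chart row 2, RS - tile across columns 1-14 and work as-is.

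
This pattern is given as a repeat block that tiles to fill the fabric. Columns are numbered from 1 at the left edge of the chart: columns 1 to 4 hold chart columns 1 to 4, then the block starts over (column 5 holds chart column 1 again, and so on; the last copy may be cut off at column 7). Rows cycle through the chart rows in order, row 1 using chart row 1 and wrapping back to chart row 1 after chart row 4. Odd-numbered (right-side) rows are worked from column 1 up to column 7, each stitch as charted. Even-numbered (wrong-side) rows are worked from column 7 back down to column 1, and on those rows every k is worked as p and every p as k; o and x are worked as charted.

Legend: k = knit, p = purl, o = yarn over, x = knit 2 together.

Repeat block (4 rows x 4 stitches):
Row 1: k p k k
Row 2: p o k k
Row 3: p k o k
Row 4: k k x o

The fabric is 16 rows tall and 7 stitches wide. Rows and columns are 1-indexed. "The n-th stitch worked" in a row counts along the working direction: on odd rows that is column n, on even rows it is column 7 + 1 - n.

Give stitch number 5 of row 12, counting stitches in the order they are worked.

Row 12: (12-1) mod 4 = 3, so use chart row 4. Even row -> WS.
Chart row 4 tiled across columns 1-7: k k x o k k x
Wrong side: read the tiled row from column 7 down to 1 and exchange k with p (leave o, x).
Row 12 as worked: x p p o x p p
Stitch 5 in working order -> x

Stitch:
x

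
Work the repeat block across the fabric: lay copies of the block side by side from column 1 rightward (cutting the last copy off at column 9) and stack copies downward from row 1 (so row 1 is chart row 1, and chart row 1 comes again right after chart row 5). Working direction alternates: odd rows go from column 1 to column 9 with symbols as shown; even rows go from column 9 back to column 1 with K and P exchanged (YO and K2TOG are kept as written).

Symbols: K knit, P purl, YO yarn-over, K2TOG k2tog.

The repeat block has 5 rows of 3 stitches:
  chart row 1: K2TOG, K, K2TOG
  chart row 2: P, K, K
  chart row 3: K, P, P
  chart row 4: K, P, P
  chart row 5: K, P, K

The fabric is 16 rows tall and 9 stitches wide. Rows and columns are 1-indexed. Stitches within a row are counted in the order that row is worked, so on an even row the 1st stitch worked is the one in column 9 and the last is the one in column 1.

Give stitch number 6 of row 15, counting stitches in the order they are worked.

Row 15: (15-1) mod 5 = 4, so use chart row 5. Odd row -> RS.
Chart row 5 tiled across columns 1-9: K P K K P K K P K
RS: work column 1 to column 9, symbols as charted — the tiled row is the row as worked.
Counting 6 along the worked row gives K.

== STITCH ==
K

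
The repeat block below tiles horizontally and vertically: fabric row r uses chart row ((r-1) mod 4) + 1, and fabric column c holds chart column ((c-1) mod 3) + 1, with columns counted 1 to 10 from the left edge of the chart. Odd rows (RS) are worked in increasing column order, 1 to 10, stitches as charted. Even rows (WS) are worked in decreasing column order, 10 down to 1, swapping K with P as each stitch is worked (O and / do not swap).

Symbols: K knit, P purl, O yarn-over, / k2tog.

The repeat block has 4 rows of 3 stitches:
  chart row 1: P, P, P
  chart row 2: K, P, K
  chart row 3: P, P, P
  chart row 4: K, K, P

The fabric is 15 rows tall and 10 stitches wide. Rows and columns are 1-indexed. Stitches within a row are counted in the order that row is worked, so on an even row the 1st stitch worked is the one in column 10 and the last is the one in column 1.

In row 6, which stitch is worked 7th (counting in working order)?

Stitch:
P

Derivation:
For row 6: chart row = ((6-1) mod 4) + 1 = 2; this is a WS (even) row.
Chart row 2 tiled across columns 1-10: K P K K P K K P K K
WS: work from column 10 back to column 1 (reverse the tiled row), swapping K<->P (O and / unchanged).
Row 6 as worked: P P K P P K P P K P
Stitch 7 in working order -> P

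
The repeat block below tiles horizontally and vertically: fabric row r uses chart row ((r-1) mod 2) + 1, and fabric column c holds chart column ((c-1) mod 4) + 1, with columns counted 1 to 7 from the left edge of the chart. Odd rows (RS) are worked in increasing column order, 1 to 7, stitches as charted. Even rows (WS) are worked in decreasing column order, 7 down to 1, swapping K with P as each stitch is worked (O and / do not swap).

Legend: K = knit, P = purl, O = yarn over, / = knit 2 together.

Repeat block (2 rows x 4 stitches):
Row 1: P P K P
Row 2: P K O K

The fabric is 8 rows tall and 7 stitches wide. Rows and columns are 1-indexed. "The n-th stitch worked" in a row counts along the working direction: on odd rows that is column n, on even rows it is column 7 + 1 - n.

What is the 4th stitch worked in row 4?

For row 4: chart row = ((4-1) mod 2) + 1 = 2; this is a WS (even) row.
Chart row 2 tiled across columns 1-7: P K O K P K O
WS: work from column 7 back to column 1 (reverse the tiled row), swapping K<->P (O and / unchanged).
Row 4 as worked: O P K P O P K
Stitch 4 in working order -> P

Result:
P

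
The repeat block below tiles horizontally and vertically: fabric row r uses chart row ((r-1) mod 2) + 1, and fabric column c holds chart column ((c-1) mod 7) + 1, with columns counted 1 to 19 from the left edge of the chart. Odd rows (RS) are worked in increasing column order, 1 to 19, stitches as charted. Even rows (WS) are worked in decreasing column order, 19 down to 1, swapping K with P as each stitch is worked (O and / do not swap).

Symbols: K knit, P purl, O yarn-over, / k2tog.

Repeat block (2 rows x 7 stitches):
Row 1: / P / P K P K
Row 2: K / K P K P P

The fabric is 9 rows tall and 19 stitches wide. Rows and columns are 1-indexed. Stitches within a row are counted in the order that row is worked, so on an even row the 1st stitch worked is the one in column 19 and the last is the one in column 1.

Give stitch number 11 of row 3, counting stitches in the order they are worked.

== STITCH ==
P

Derivation:
For row 3: chart row = ((3-1) mod 2) + 1 = 1; this is a RS (odd) row.
Chart row 1 tiled across columns 1-19: / P / P K P K / P / P K P K / P / P K
RS row: no reversal, no swap; stitch n worked = column n.
The 11th stitch worked is P.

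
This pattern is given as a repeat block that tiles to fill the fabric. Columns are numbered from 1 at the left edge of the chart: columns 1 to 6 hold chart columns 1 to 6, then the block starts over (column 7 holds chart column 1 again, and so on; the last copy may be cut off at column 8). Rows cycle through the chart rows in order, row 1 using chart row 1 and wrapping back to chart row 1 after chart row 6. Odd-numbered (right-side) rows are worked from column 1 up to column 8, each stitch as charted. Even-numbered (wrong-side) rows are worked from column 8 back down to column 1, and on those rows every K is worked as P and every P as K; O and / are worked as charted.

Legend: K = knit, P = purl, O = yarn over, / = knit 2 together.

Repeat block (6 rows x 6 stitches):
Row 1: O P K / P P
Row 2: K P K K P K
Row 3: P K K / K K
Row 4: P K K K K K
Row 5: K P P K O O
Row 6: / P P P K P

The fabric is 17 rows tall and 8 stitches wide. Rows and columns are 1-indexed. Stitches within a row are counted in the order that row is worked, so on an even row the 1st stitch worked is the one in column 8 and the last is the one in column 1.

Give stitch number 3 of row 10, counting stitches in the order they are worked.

Row 10: (10-1) mod 6 = 3, so use chart row 4. Even row -> WS.
Chart row 4 tiled across columns 1-8: P K K K K K P K
Wrong side: read the tiled row from column 8 down to 1 and exchange K with P (leave O, /).
Row 10 as worked: P K P P P P P K
Stitch 3 in working order -> P

Stitch:
P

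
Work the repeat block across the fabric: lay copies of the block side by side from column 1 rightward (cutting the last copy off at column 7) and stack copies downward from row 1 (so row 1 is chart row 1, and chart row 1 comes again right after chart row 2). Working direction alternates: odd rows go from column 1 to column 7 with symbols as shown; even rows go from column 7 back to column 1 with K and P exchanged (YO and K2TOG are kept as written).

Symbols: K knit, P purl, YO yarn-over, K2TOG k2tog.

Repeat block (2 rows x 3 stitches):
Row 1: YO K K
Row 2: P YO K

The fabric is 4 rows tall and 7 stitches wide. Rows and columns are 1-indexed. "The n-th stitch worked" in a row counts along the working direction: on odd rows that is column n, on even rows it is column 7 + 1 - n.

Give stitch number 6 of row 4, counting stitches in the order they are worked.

== STITCH ==
YO

Derivation:
Row 4 uses chart row ((4-1) mod 2)+1 = 2. Row 4 is even, so WS.
Chart row 2 tiled across columns 1-7: P YO K P YO K P
Wrong side: read the tiled row from column 7 down to 1 and exchange K with P (leave YO, K2TOG).
Row 4 as worked: K P YO K P YO K
Stitch 6 in working order -> YO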